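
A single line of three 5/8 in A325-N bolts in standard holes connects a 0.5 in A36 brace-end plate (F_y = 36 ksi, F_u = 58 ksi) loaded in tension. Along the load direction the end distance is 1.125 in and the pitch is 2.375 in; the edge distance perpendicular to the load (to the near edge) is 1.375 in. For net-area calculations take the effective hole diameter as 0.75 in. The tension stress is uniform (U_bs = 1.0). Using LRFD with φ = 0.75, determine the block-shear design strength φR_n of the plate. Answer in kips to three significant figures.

Shear plane L_v = 1.125 + 2·2.375 = 5.875 in; A_gv = 5.875 × 0.5 = 2.938 in².
A_nv = (5.875 − 2.5·0.75) × 0.5 = 2 in².
A_nt = (1.375 − 0.5·0.75) × 0.5 = 0.5 in².
0.6 F_u A_nv = 69.6 kips; 0.6 F_y A_gv = 63.45 kips → shear yielding governs the shear term.
R_n = 63.45 + 1.0 × 58 × 0.5 = 92.45 kips.
Design strength φR_n = 0.75 × 92.45 = 69.3 kips.

69.3 kips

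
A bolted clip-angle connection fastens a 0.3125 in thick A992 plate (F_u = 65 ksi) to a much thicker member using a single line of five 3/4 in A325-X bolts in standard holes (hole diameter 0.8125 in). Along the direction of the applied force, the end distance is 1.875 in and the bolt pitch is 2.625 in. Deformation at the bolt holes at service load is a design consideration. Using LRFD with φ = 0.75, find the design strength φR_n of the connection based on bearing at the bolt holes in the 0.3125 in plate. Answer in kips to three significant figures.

137 kips

Per bolt r_n = 1.2 l_c t F_u ≤ 2.4 d t F_u; upper limit = 2.4 × 0.75 × 0.3125 × 65 = 36.56 kips.
Edge bolt: l_c = 1.875 − 0.8125/2 = 1.469 in → 1.2 × 1.469 × 0.3125 × 65 = 35.8 → r_n = 35.8 kips.
Interior bolts: l_c = 2.625 − 0.8125 = 1.812 in → 1.2 × 1.812 × 0.3125 × 65 = 44.18 → r_n = 36.56 kips.
R_n = 1 × 35.8 + 4 × 36.56 = 182.1 kips.
Design strength φR_n = 0.75 × 182.1 = 137 kips.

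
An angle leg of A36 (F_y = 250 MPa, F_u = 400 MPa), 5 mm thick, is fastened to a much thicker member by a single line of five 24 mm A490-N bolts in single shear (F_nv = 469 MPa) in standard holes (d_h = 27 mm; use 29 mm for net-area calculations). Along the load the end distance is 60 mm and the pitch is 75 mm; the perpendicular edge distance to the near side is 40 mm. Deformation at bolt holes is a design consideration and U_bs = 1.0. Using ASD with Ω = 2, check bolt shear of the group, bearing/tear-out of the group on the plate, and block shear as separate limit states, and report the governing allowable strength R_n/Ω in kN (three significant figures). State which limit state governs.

Bolt shear: A_b = π·24²/4 = 452.4 mm²; R_n = 469 × 452.4 × 5 × 1 / 1000 = 1061 kN → 1061 / 2 = 530 kN.
Bearing: edge l_c = 46.5, r_n = 111.6 kN; interior l_c = 48, r_n = 115.2 kN; R_n = 111.6 + 4·115.2 = 572.4 kN → 286 kN.
Block shear: A_gv = 1800, A_nv = 1148, A_nt = 127.5 mm²; R_n = min(0.6F_uA_nv, 0.6F_yA_gv) + U_bs·F_u·A_nt = 321 kN → 160 kN.
Block shear governs: 160 kN.

160 kN (block shear governs)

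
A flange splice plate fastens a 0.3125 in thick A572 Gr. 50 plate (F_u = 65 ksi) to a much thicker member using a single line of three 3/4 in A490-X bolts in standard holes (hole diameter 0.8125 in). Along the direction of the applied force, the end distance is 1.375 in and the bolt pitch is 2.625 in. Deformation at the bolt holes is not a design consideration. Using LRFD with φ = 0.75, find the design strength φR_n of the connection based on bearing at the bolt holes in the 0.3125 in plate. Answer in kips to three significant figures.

90.7 kips

Per bolt r_n = 1.5 l_c t F_u ≤ 3.0 d t F_u; upper limit = 3.0 × 0.75 × 0.3125 × 65 = 45.7 kips.
Edge bolt: l_c = 1.375 − 0.8125/2 = 0.9688 in → 1.5 × 0.9688 × 0.3125 × 65 = 29.52 → r_n = 29.52 kips.
Interior bolts: l_c = 2.625 − 0.8125 = 1.812 in → 1.5 × 1.812 × 0.3125 × 65 = 55.22 → r_n = 45.7 kips.
R_n = 1 × 29.52 + 2 × 45.7 = 120.9 kips.
Design strength φR_n = 0.75 × 120.9 = 90.7 kips.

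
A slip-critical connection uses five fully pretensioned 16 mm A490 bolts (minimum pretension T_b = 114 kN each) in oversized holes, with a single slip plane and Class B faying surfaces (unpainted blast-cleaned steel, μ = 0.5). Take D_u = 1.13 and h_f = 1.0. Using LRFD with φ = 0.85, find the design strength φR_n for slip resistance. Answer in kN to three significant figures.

R_n = μ · D_u · h_f · T_b · n_s · n_b = 0.5 × 1.13 × 1.0 × 114 × 1 × 5 = 322 kN.
Design strength φR_n = 0.85 × 322 = 274 kN.

274 kN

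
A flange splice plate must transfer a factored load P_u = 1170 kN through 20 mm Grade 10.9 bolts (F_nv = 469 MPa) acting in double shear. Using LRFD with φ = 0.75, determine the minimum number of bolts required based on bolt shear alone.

A_b = π·20²/4 = 314.2 mm².
Per-bolt design strength φR_n = 0.75 × 469 × 314.2 × 2 / 1000 = 221 kN.
n ≥ 1170 / 221 = 5.294 → use 6 bolts.

6 bolts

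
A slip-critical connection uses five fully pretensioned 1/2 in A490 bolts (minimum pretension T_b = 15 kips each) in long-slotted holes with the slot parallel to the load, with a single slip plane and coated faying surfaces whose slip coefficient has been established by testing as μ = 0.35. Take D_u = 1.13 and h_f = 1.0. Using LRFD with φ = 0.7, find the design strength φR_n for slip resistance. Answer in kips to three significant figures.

R_n = μ · D_u · h_f · T_b · n_s · n_b = 0.35 × 1.13 × 1.0 × 15 × 1 × 5 = 29.66 kips.
Design strength φR_n = 0.7 × 29.66 = 20.8 kips.

20.8 kips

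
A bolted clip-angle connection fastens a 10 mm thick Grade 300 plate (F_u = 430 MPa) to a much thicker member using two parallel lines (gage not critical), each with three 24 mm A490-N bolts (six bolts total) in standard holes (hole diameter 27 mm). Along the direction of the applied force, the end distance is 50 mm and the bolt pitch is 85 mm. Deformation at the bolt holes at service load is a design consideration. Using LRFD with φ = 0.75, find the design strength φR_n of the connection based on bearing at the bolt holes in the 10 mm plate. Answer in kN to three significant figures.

1030 kN

Per bolt r_n = 1.2 l_c t F_u ≤ 2.4 d t F_u; upper limit = 2.4 × 24 × 10 × 430 / 1000 = 247.7 kN.
Edge bolt: l_c = 50 − 27/2 = 36.5 mm → 1.2 × 36.5 × 10 × 430 / 1000 = 188.3 → r_n = 188.3 kN.
Interior bolts: l_c = 85 − 27 = 58 mm → 1.2 × 58 × 10 × 430 / 1000 = 299.3 → r_n = 247.7 kN.
R_n = 2 × 188.3 + 4 × 247.7 = 1367 kN.
Design strength φR_n = 0.75 × 1367 = 1030 kN.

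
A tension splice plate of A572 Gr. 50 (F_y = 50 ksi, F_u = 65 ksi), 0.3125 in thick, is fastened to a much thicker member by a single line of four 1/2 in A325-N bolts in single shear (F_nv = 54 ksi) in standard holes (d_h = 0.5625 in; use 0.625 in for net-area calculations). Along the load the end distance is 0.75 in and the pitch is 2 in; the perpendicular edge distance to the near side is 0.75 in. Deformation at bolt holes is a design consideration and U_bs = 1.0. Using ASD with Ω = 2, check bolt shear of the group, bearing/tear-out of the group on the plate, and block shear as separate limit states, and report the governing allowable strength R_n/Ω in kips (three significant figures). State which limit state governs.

21.2 kips (bolt shear governs)

Bolt shear: A_b = π·0.5²/4 = 0.1963 in²; R_n = 54 × 0.1963 × 4 × 1 = 42.41 kips → 42.41 / 2 = 21.2 kips.
Bearing: edge l_c = 0.4688, r_n = 11.43 kips; interior l_c = 1.438, r_n = 24.38 kips; R_n = 11.43 + 3·24.38 = 84.55 kips → 42.3 kips.
Block shear: A_gv = 2.109, A_nv = 1.426, A_nt = 0.1367 in²; R_n = min(0.6F_uA_nv, 0.6F_yA_gv) + U_bs·F_u·A_nt = 64.49 kips → 32.2 kips.
Bolt shear governs: 21.2 kips.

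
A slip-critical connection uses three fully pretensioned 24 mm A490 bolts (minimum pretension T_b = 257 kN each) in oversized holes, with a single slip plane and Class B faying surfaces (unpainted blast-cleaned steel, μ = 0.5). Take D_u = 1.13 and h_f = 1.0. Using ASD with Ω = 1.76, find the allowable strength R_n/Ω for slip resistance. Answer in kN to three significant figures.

248 kN

R_n = μ · D_u · h_f · T_b · n_s · n_b = 0.5 × 1.13 × 1.0 × 257 × 1 × 3 = 435.6 kN.
Allowable strength R_n/Ω = 435.6 / 1.76 = 248 kN.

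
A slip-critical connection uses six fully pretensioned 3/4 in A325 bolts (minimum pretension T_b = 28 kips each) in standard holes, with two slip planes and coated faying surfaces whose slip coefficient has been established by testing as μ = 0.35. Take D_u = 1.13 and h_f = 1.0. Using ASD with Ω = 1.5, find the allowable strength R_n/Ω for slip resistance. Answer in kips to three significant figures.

88.6 kips

R_n = μ · D_u · h_f · T_b · n_s · n_b = 0.35 × 1.13 × 1.0 × 28 × 2 × 6 = 132.9 kips.
Allowable strength R_n/Ω = 132.9 / 1.5 = 88.6 kips.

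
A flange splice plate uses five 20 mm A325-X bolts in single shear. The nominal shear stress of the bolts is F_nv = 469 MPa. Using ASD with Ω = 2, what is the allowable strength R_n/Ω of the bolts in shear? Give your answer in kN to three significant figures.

A_b = π × 20² / 4 = 314.2 mm².
R_n = F_nv · A_b · n · n_s = 469 × 314.2 × 5 × 1 / 1000 = 736.7 kN.
Allowable strength R_n/Ω = 736.7 / 2 = 368 kN.

368 kN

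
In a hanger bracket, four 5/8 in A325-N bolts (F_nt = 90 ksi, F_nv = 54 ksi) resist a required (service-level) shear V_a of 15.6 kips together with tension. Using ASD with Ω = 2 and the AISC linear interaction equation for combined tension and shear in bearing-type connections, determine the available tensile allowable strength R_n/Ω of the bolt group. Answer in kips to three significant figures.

A_b = π·0.625²/4 = 0.3068 in²; f_rv = 15.6 / (4 × 0.3068) = 12.71 ksi.
F'_nt = 1.3 F_nt − (Ω F_nt / F_nv) f_rv = 1.3·90 − (2·90/54)·12.71 = 74.63 ksi, capped at F_nt → F'_nt = 74.63 ksi.
R_n = F'_nt · A_b · n = 74.63 × 0.3068 × 4 = 91.58 kips.
Allowable strength R_n/Ω = 91.58 / 2 = 45.8 kips.

45.8 kips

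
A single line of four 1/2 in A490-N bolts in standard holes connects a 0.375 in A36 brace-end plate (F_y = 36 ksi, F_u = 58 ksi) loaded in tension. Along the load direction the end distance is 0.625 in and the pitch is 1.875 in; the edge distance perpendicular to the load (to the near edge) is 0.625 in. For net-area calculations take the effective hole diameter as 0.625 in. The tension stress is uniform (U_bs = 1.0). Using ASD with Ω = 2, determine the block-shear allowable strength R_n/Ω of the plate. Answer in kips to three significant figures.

Shear plane L_v = 0.625 + 3·1.875 = 6.25 in; A_gv = 6.25 × 0.375 = 2.344 in².
A_nv = (6.25 − 3.5·0.625) × 0.375 = 1.523 in².
A_nt = (0.625 − 0.5·0.625) × 0.375 = 0.1172 in².
0.6 F_u A_nv = 53.02 kips; 0.6 F_y A_gv = 50.62 kips → shear yielding governs the shear term.
R_n = 50.62 + 1.0 × 58 × 0.1172 = 57.42 kips.
Allowable strength R_n/Ω = 57.42 / 2 = 28.7 kips.

28.7 kips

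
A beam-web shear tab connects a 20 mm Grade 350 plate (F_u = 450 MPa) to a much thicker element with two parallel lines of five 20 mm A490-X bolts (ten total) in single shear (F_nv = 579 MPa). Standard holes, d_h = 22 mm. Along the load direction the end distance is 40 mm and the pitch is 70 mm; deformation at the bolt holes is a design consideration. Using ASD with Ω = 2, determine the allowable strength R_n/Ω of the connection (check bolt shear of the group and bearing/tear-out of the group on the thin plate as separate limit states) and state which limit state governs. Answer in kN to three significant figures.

909 kN (bolt shear governs)

Bolt shear: A_b = π·20²/4 = 314.2 mm²; R_n = 579 × 314.2 × 10 × 1 / 1000 = 1819 kN → 1819 / 2 = 909 kN.
Bearing (1.2 l_c t F_u ≤ 2.4 d t F_u): upper limit = 2.4·20·20·450 / 1000 = 432 kN.
  Edge l_c = 40 − 22/2 = 29 → r_n = 313.2 kN; interior l_c = 70 − 22 = 48 → r_n = 432 kN.
  R_n,bearing = 2·313.2 + 8·432 = 4082 kN → 4082 / 2 = 2040 kN.
Bolt shear governs: 909 kN.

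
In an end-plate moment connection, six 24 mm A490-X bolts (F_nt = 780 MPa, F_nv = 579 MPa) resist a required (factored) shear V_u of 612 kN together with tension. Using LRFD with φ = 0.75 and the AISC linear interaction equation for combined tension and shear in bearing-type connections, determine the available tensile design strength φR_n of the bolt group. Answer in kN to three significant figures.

A_b = π·24²/4 = 452.4 mm²; f_rv = 612 × 1000 / (6 × 452.4) = 225.5 MPa.
F'_nt = 1.3 F_nt − (F_nt / φF_nv) f_rv = 1.3·780 − (780/(0.75·579))·225.5 = 609 MPa, capped at F_nt → F'_nt = 609 MPa.
R_n = F'_nt · A_b · n = 609 × 452.4 × 6 / 1000 = 1653 kN.
Design strength φR_n = 0.75 × 1653 = 1240 kN.

1240 kN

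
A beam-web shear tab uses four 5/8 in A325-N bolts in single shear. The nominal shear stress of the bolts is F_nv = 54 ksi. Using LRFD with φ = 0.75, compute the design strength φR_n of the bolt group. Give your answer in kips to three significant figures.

49.7 kips

A_b = π × 0.625² / 4 = 0.3068 in².
R_n = F_nv · A_b · n · n_s = 54 × 0.3068 × 4 × 1 = 66.27 kips.
Design strength φR_n = 0.75 × 66.27 = 49.7 kips.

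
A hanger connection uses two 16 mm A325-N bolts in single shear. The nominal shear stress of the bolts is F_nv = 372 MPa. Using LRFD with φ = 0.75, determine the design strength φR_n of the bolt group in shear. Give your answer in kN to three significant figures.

A_b = π × 16² / 4 = 201.1 mm².
R_n = F_nv · A_b · n · n_s = 372 × 201.1 × 2 × 1 / 1000 = 149.6 kN.
Design strength φR_n = 0.75 × 149.6 = 112 kN.

112 kN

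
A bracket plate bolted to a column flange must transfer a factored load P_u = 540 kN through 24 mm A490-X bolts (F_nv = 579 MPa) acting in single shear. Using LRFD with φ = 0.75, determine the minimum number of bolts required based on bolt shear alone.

A_b = π·24²/4 = 452.4 mm².
Per-bolt design strength φR_n = 0.75 × 579 × 452.4 × 1 / 1000 = 196.5 kN.
n ≥ 540 / 196.5 = 2.749 → use 3 bolts.

3 bolts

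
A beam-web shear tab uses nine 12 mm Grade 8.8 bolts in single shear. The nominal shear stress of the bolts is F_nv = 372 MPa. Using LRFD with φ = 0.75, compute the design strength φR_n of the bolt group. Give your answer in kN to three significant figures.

284 kN

A_b = π × 12² / 4 = 113.1 mm².
R_n = F_nv · A_b · n · n_s = 372 × 113.1 × 9 × 1 / 1000 = 378.6 kN.
Design strength φR_n = 0.75 × 378.6 = 284 kN.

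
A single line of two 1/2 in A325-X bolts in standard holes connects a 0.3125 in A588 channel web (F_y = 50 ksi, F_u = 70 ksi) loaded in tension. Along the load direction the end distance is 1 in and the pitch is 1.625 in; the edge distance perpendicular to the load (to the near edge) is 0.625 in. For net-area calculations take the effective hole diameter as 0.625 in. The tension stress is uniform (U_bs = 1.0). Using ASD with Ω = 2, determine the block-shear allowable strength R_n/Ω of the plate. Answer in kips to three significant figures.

14.5 kips

Shear plane L_v = 1 + 1·1.625 = 2.625 in; A_gv = 2.625 × 0.3125 = 0.8203 in².
A_nv = (2.625 − 1.5·0.625) × 0.3125 = 0.5273 in².
A_nt = (0.625 − 0.5·0.625) × 0.3125 = 0.09766 in².
0.6 F_u A_nv = 22.15 kips; 0.6 F_y A_gv = 24.61 kips → shear rupture governs the shear term.
R_n = 22.15 + 1.0 × 70 × 0.09766 = 28.98 kips.
Allowable strength R_n/Ω = 28.98 / 2 = 14.5 kips.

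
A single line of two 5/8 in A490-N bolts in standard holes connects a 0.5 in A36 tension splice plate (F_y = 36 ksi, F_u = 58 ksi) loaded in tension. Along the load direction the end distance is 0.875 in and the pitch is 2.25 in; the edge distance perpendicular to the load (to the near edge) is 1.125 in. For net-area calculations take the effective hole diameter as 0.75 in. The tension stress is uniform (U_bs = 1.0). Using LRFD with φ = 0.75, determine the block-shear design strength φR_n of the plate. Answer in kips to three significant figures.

41.6 kips

Shear plane L_v = 0.875 + 1·2.25 = 3.125 in; A_gv = 3.125 × 0.5 = 1.562 in².
A_nv = (3.125 − 1.5·0.75) × 0.5 = 1 in².
A_nt = (1.125 − 0.5·0.75) × 0.5 = 0.375 in².
0.6 F_u A_nv = 34.8 kips; 0.6 F_y A_gv = 33.75 kips → shear yielding governs the shear term.
R_n = 33.75 + 1.0 × 58 × 0.375 = 55.5 kips.
Design strength φR_n = 0.75 × 55.5 = 41.6 kips.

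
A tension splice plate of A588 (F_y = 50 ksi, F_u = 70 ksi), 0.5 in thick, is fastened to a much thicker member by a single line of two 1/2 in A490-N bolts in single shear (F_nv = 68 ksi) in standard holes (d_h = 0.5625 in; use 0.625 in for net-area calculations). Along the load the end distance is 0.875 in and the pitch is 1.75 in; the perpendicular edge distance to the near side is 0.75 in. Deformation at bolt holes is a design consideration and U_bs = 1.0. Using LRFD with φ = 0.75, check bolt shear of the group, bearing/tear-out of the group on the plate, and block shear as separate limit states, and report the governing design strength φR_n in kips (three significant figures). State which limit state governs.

20 kips (bolt shear governs)

Bolt shear: A_b = π·0.5²/4 = 0.1963 in²; R_n = 68 × 0.1963 × 2 × 1 = 26.7 kips → 0.75 × 26.7 = 20 kips.
Bearing: edge l_c = 0.5938, r_n = 24.94 kips; interior l_c = 1.188, r_n = 42 kips; R_n = 24.94 + 1·42 = 66.94 kips → 50.2 kips.
Block shear: A_gv = 1.312, A_nv = 0.8438, A_nt = 0.2188 in²; R_n = min(0.6F_uA_nv, 0.6F_yA_gv) + U_bs·F_u·A_nt = 50.75 kips → 38.1 kips.
Bolt shear governs: 20 kips.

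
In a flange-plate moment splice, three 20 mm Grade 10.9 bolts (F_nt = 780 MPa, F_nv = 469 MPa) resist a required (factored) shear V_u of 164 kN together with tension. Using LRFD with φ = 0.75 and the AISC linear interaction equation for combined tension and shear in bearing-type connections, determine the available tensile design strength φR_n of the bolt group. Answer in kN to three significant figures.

444 kN

A_b = π·20²/4 = 314.2 mm²; f_rv = 164 × 1000 / (3 × 314.2) = 174 MPa.
F'_nt = 1.3 F_nt − (F_nt / φF_nv) f_rv = 1.3·780 − (780/(0.75·469))·174 = 628.1 MPa, capped at F_nt → F'_nt = 628.1 MPa.
R_n = F'_nt · A_b · n = 628.1 × 314.2 × 3 / 1000 = 592 kN.
Design strength φR_n = 0.75 × 592 = 444 kN.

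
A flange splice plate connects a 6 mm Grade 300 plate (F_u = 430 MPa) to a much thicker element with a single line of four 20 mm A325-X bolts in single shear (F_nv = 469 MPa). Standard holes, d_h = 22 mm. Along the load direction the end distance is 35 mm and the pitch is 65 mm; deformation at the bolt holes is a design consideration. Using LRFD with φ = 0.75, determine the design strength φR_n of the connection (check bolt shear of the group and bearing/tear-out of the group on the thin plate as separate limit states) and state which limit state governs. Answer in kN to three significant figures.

Bolt shear: A_b = π·20²/4 = 314.2 mm²; R_n = 469 × 314.2 × 4 × 1 / 1000 = 589.4 kN → 0.75 × 589.4 = 442 kN.
Bearing (1.2 l_c t F_u ≤ 2.4 d t F_u): upper limit = 2.4·20·6·430 / 1000 = 123.8 kN.
  Edge l_c = 35 − 22/2 = 24 → r_n = 74.3 kN; interior l_c = 65 − 22 = 43 → r_n = 123.8 kN.
  R_n,bearing = 1·74.3 + 3·123.8 = 445.8 kN → 0.75 × 445.8 = 334 kN.
Bearing governs: 334 kN.

334 kN (bearing governs)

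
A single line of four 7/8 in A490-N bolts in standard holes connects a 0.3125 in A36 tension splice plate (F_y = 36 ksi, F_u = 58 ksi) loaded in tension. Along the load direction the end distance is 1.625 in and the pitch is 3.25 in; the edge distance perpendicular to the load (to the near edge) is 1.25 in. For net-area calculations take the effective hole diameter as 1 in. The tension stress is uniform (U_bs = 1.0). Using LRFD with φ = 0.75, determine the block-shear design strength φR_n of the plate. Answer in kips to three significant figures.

67.8 kips

Shear plane L_v = 1.625 + 3·3.25 = 11.38 in; A_gv = 11.38 × 0.3125 = 3.555 in².
A_nv = (11.38 − 3.5·1) × 0.3125 = 2.461 in².
A_nt = (1.25 − 0.5·1) × 0.3125 = 0.2344 in².
0.6 F_u A_nv = 85.64 kips; 0.6 F_y A_gv = 76.78 kips → shear yielding governs the shear term.
R_n = 76.78 + 1.0 × 58 × 0.2344 = 90.37 kips.
Design strength φR_n = 0.75 × 90.37 = 67.8 kips.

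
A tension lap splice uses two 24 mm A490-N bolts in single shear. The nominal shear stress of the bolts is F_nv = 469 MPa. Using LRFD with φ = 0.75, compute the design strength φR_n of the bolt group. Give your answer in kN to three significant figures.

A_b = π × 24² / 4 = 452.4 mm².
R_n = F_nv · A_b · n · n_s = 469 × 452.4 × 2 × 1 / 1000 = 424.3 kN.
Design strength φR_n = 0.75 × 424.3 = 318 kN.

318 kN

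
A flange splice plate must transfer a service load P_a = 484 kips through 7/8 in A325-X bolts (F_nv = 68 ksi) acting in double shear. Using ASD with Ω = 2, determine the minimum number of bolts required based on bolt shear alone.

12 bolts

A_b = π·0.875²/4 = 0.6013 in².
Per-bolt allowable strength R_n/Ω = 68 × 0.6013 × 2 / 2 = 40.89 kips.
n ≥ 484 / 40.89 = 11.84 → use 12 bolts.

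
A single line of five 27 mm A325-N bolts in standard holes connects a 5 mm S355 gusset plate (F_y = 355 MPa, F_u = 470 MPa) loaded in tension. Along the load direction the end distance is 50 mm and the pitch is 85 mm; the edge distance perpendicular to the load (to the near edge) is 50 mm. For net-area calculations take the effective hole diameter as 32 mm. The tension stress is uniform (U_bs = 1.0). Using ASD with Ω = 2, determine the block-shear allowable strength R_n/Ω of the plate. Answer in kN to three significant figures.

213 kN

Shear plane L_v = 50 + 4·85 = 390 mm; A_gv = 390 × 5 = 1950 mm².
A_nv = (390 − 4.5·32) × 5 = 1230 mm².
A_nt = (50 − 0.5·32) × 5 = 170 mm².
0.6 F_u A_nv = 346.9 kN; 0.6 F_y A_gv = 415.4 kN → shear rupture governs the shear term.
R_n = 346.9 + 1.0 × 470 × 170 / 1000 = 426.8 kN.
Allowable strength R_n/Ω = 426.8 / 2 = 213 kN.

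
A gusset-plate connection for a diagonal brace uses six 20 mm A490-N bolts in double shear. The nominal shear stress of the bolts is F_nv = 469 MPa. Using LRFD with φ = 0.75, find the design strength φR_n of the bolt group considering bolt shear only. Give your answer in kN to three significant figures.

A_b = π × 20² / 4 = 314.2 mm².
R_n = F_nv · A_b · n · n_s = 469 × 314.2 × 6 × 2 / 1000 = 1768 kN.
Design strength φR_n = 0.75 × 1768 = 1330 kN.

1330 kN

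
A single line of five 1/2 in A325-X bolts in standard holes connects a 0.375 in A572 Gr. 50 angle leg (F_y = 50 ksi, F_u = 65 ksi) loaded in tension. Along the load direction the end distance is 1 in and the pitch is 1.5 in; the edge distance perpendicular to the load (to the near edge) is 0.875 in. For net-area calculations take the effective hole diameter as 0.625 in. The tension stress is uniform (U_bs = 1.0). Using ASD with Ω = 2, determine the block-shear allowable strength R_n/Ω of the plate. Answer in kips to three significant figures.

Shear plane L_v = 1 + 4·1.5 = 7 in; A_gv = 7 × 0.375 = 2.625 in².
A_nv = (7 − 4.5·0.625) × 0.375 = 1.57 in².
A_nt = (0.875 − 0.5·0.625) × 0.375 = 0.2109 in².
0.6 F_u A_nv = 61.24 kips; 0.6 F_y A_gv = 78.75 kips → shear rupture governs the shear term.
R_n = 61.24 + 1.0 × 65 × 0.2109 = 74.95 kips.
Allowable strength R_n/Ω = 74.95 / 2 = 37.5 kips.

37.5 kips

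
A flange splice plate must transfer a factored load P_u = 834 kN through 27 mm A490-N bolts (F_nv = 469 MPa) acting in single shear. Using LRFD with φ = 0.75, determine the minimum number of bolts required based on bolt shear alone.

A_b = π·27²/4 = 572.6 mm².
Per-bolt design strength φR_n = 0.75 × 469 × 572.6 × 1 / 1000 = 201.4 kN.
n ≥ 834 / 201.4 = 4.141 → use 5 bolts.

5 bolts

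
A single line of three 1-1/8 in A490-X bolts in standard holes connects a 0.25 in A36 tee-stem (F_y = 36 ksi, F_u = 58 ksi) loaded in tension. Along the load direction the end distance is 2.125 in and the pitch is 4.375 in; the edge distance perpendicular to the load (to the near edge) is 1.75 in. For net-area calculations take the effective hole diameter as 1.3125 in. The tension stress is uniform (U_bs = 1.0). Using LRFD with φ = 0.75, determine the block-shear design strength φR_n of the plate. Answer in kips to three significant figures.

55.9 kips

Shear plane L_v = 2.125 + 2·4.375 = 10.88 in; A_gv = 10.88 × 0.25 = 2.719 in².
A_nv = (10.88 − 2.5·1.3125) × 0.25 = 1.898 in².
A_nt = (1.75 − 0.5·1.3125) × 0.25 = 0.2734 in².
0.6 F_u A_nv = 66.07 kips; 0.6 F_y A_gv = 58.72 kips → shear yielding governs the shear term.
R_n = 58.72 + 1.0 × 58 × 0.2734 = 74.58 kips.
Design strength φR_n = 0.75 × 74.58 = 55.9 kips.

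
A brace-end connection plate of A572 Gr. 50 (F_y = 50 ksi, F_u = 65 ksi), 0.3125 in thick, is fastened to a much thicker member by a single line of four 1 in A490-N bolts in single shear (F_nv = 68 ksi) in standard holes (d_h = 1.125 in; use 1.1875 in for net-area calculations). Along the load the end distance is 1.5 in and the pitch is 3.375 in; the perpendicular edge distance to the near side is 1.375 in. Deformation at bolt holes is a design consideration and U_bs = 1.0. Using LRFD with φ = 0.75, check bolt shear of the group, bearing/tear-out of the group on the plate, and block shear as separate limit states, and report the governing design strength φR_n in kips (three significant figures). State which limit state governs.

80.2 kips (block shear governs)

Bolt shear: A_b = π·1²/4 = 0.7854 in²; R_n = 68 × 0.7854 × 4 × 1 = 213.6 kips → 0.75 × 213.6 = 160 kips.
Bearing: edge l_c = 0.9375, r_n = 22.85 kips; interior l_c = 2.25, r_n = 48.75 kips; R_n = 22.85 + 3·48.75 = 169.1 kips → 127 kips.
Block shear: A_gv = 3.633, A_nv = 2.334, A_nt = 0.2441 in²; R_n = min(0.6F_uA_nv, 0.6F_yA_gv) + U_bs·F_u·A_nt = 106.9 kips → 80.2 kips.
Block shear governs: 80.2 kips.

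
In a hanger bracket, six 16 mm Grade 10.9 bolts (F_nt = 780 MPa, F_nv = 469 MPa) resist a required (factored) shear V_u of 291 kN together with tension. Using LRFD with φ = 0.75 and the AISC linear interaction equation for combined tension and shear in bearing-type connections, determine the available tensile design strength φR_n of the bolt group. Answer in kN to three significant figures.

A_b = π·16²/4 = 201.1 mm²; f_rv = 291 × 1000 / (6 × 201.1) = 241.2 MPa.
F'_nt = 1.3 F_nt − (F_nt / φF_nv) f_rv = 1.3·780 − (780/(0.75·469))·241.2 = 479.1 MPa, capped at F_nt → F'_nt = 479.1 MPa.
R_n = F'_nt · A_b · n = 479.1 × 201.1 × 6 / 1000 = 578 kN.
Design strength φR_n = 0.75 × 578 = 433 kN.

433 kN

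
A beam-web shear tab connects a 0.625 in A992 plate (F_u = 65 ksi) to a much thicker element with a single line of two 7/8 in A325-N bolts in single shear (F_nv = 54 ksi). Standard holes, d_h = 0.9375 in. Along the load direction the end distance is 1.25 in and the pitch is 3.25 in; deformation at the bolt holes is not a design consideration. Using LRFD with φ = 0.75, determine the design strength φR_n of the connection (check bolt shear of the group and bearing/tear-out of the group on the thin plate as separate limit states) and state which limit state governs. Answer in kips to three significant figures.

Bolt shear: A_b = π·0.875²/4 = 0.6013 in²; R_n = 54 × 0.6013 × 2 × 1 = 64.94 kips → 0.75 × 64.94 = 48.7 kips.
Bearing (1.5 l_c t F_u ≤ 3.0 d t F_u): upper limit = 3.0·0.875·0.625·65 = 106.6 kips.
  Edge l_c = 1.25 − 0.9375/2 = 0.7812 → r_n = 47.61 kips; interior l_c = 3.25 − 0.9375 = 2.312 → r_n = 106.6 kips.
  R_n,bearing = 1·47.61 + 1·106.6 = 154.2 kips → 0.75 × 154.2 = 116 kips.
Bolt shear governs: 48.7 kips.

48.7 kips (bolt shear governs)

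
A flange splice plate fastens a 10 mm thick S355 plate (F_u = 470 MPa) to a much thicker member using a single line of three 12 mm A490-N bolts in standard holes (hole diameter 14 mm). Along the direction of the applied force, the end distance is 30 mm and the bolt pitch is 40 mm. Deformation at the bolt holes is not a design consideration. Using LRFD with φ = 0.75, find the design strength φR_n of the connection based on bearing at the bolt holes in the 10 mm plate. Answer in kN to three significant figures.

375 kN

Per bolt r_n = 1.5 l_c t F_u ≤ 3.0 d t F_u; upper limit = 3.0 × 12 × 10 × 470 / 1000 = 169.2 kN.
Edge bolt: l_c = 30 − 14/2 = 23 mm → 1.5 × 23 × 10 × 470 / 1000 = 162.2 → r_n = 162.2 kN.
Interior bolts: l_c = 40 − 14 = 26 mm → 1.5 × 26 × 10 × 470 / 1000 = 183.3 → r_n = 169.2 kN.
R_n = 1 × 162.2 + 2 × 169.2 = 500.6 kN.
Design strength φR_n = 0.75 × 500.6 = 375 kN.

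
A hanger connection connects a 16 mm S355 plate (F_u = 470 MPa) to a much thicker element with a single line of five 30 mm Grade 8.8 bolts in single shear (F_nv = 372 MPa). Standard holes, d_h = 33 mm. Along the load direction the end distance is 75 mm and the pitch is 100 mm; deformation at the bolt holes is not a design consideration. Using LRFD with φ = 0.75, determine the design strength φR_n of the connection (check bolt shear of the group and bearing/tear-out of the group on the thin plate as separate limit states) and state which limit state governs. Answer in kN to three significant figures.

Bolt shear: A_b = π·30²/4 = 706.9 mm²; R_n = 372 × 706.9 × 5 × 1 / 1000 = 1315 kN → 0.75 × 1315 = 986 kN.
Bearing (1.5 l_c t F_u ≤ 3.0 d t F_u): upper limit = 3.0·30·16·470 / 1000 = 676.8 kN.
  Edge l_c = 75 − 33/2 = 58.5 → r_n = 659.9 kN; interior l_c = 100 − 33 = 67 → r_n = 676.8 kN.
  R_n,bearing = 1·659.9 + 4·676.8 = 3367 kN → 0.75 × 3367 = 2530 kN.
Bolt shear governs: 986 kN.

986 kN (bolt shear governs)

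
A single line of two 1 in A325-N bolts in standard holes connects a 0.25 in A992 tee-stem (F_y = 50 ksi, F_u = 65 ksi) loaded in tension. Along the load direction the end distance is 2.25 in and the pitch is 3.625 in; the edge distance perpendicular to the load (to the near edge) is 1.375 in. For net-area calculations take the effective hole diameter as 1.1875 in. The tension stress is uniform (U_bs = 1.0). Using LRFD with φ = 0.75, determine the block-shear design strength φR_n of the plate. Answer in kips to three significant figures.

Shear plane L_v = 2.25 + 1·3.625 = 5.875 in; A_gv = 5.875 × 0.25 = 1.469 in².
A_nv = (5.875 − 1.5·1.1875) × 0.25 = 1.023 in².
A_nt = (1.375 − 0.5·1.1875) × 0.25 = 0.1953 in².
0.6 F_u A_nv = 39.91 kips; 0.6 F_y A_gv = 44.06 kips → shear rupture governs the shear term.
R_n = 39.91 + 1.0 × 65 × 0.1953 = 52.61 kips.
Design strength φR_n = 0.75 × 52.61 = 39.5 kips.

39.5 kips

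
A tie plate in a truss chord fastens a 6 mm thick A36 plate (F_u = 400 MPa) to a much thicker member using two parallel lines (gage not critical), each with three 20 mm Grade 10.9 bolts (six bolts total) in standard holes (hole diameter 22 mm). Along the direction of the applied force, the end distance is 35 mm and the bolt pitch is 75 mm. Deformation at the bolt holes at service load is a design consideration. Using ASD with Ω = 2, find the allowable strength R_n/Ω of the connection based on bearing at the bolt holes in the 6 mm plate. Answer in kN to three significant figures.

300 kN

Per bolt r_n = 1.2 l_c t F_u ≤ 2.4 d t F_u; upper limit = 2.4 × 20 × 6 × 400 / 1000 = 115.2 kN.
Edge bolt: l_c = 35 − 22/2 = 24 mm → 1.2 × 24 × 6 × 400 / 1000 = 69.12 → r_n = 69.12 kN.
Interior bolts: l_c = 75 − 22 = 53 mm → 1.2 × 53 × 6 × 400 / 1000 = 152.6 → r_n = 115.2 kN.
R_n = 2 × 69.12 + 4 × 115.2 = 599 kN.
Allowable strength R_n/Ω = 599 / 2 = 300 kN.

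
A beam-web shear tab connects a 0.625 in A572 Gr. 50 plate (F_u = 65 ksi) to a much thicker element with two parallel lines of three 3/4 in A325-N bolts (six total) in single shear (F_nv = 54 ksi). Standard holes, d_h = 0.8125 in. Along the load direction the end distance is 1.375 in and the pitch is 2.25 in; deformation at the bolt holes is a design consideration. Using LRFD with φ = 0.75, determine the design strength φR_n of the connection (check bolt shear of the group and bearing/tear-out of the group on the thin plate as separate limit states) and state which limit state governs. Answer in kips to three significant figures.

107 kips (bolt shear governs)

Bolt shear: A_b = π·0.75²/4 = 0.4418 in²; R_n = 54 × 0.4418 × 6 × 1 = 143.1 kips → 0.75 × 143.1 = 107 kips.
Bearing (1.2 l_c t F_u ≤ 2.4 d t F_u): upper limit = 2.4·0.75·0.625·65 = 73.12 kips.
  Edge l_c = 1.375 − 0.8125/2 = 0.9688 → r_n = 47.23 kips; interior l_c = 2.25 − 0.8125 = 1.438 → r_n = 70.08 kips.
  R_n,bearing = 2·47.23 + 4·70.08 = 374.8 kips → 0.75 × 374.8 = 281 kips.
Bolt shear governs: 107 kips.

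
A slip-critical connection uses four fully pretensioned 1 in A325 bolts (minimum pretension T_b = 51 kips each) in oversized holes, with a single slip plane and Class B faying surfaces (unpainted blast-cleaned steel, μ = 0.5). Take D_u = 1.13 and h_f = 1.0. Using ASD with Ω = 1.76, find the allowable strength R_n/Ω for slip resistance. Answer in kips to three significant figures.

R_n = μ · D_u · h_f · T_b · n_s · n_b = 0.5 × 1.13 × 1.0 × 51 × 1 × 4 = 115.3 kips.
Allowable strength R_n/Ω = 115.3 / 1.76 = 65.5 kips.

65.5 kips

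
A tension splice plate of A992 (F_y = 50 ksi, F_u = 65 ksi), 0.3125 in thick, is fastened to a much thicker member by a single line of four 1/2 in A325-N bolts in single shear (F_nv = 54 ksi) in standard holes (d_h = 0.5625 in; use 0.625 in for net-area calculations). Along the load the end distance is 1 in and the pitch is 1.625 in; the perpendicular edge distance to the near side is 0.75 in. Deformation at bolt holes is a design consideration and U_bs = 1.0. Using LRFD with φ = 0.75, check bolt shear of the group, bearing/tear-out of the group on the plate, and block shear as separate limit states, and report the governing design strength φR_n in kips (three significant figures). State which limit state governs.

31.8 kips (bolt shear governs)

Bolt shear: A_b = π·0.5²/4 = 0.1963 in²; R_n = 54 × 0.1963 × 4 × 1 = 42.41 kips → 0.75 × 42.41 = 31.8 kips.
Bearing: edge l_c = 0.7188, r_n = 17.52 kips; interior l_c = 1.062, r_n = 24.38 kips; R_n = 17.52 + 3·24.38 = 90.64 kips → 68 kips.
Block shear: A_gv = 1.836, A_nv = 1.152, A_nt = 0.1367 in²; R_n = min(0.6F_uA_nv, 0.6F_yA_gv) + U_bs·F_u·A_nt = 53.83 kips → 40.4 kips.
Bolt shear governs: 31.8 kips.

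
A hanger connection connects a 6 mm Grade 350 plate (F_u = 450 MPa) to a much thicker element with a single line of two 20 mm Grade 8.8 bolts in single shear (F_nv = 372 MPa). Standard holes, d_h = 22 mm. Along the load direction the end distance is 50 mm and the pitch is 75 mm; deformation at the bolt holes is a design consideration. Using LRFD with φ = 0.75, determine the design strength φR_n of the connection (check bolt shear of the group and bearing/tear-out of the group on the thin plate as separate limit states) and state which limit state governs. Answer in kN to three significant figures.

175 kN (bolt shear governs)

Bolt shear: A_b = π·20²/4 = 314.2 mm²; R_n = 372 × 314.2 × 2 × 1 / 1000 = 233.7 kN → 0.75 × 233.7 = 175 kN.
Bearing (1.2 l_c t F_u ≤ 2.4 d t F_u): upper limit = 2.4·20·6·450 / 1000 = 129.6 kN.
  Edge l_c = 50 − 22/2 = 39 → r_n = 126.4 kN; interior l_c = 75 − 22 = 53 → r_n = 129.6 kN.
  R_n,bearing = 1·126.4 + 1·129.6 = 256 kN → 0.75 × 256 = 192 kN.
Bolt shear governs: 175 kN.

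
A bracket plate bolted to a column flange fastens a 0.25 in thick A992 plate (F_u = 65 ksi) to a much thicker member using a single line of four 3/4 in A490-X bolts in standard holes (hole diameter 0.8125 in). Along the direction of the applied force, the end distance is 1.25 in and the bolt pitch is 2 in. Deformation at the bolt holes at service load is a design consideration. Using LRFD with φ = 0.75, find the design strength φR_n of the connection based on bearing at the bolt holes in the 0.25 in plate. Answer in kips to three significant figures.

Per bolt r_n = 1.2 l_c t F_u ≤ 2.4 d t F_u; upper limit = 2.4 × 0.75 × 0.25 × 65 = 29.25 kips.
Edge bolt: l_c = 1.25 − 0.8125/2 = 0.8438 in → 1.2 × 0.8438 × 0.25 × 65 = 16.45 → r_n = 16.45 kips.
Interior bolts: l_c = 2 − 0.8125 = 1.188 in → 1.2 × 1.188 × 0.25 × 65 = 23.16 → r_n = 23.16 kips.
R_n = 1 × 16.45 + 3 × 23.16 = 85.92 kips.
Design strength φR_n = 0.75 × 85.92 = 64.4 kips.

64.4 kips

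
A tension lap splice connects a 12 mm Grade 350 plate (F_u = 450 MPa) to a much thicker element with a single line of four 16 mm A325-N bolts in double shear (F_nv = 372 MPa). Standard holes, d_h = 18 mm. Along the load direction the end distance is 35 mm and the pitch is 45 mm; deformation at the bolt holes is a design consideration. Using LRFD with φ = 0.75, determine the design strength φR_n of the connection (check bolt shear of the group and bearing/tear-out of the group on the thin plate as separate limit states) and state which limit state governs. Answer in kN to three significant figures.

449 kN (bolt shear governs)

Bolt shear: A_b = π·16²/4 = 201.1 mm²; R_n = 372 × 201.1 × 4 × 2 / 1000 = 598.4 kN → 0.75 × 598.4 = 449 kN.
Bearing (1.2 l_c t F_u ≤ 2.4 d t F_u): upper limit = 2.4·16·12·450 / 1000 = 207.4 kN.
  Edge l_c = 35 − 18/2 = 26 → r_n = 168.5 kN; interior l_c = 45 − 18 = 27 → r_n = 175 kN.
  R_n,bearing = 1·168.5 + 3·175 = 693.4 kN → 0.75 × 693.4 = 520 kN.
Bolt shear governs: 449 kN.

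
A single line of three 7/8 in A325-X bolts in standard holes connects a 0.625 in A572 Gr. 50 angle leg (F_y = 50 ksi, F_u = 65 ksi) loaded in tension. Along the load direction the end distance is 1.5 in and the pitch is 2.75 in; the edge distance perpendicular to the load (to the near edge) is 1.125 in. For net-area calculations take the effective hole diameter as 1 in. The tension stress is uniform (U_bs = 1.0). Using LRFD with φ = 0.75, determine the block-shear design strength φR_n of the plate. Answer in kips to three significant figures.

101 kips

Shear plane L_v = 1.5 + 2·2.75 = 7 in; A_gv = 7 × 0.625 = 4.375 in².
A_nv = (7 − 2.5·1) × 0.625 = 2.812 in².
A_nt = (1.125 − 0.5·1) × 0.625 = 0.3906 in².
0.6 F_u A_nv = 109.7 kips; 0.6 F_y A_gv = 131.2 kips → shear rupture governs the shear term.
R_n = 109.7 + 1.0 × 65 × 0.3906 = 135.1 kips.
Design strength φR_n = 0.75 × 135.1 = 101 kips.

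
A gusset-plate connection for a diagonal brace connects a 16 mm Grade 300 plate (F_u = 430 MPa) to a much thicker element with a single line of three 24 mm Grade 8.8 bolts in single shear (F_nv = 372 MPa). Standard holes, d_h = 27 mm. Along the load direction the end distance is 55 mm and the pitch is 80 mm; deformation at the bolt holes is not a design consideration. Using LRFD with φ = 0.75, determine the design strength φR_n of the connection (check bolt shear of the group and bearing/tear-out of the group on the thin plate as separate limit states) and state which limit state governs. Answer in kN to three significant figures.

Bolt shear: A_b = π·24²/4 = 452.4 mm²; R_n = 372 × 452.4 × 3 × 1 / 1000 = 504.9 kN → 0.75 × 504.9 = 379 kN.
Bearing (1.5 l_c t F_u ≤ 3.0 d t F_u): upper limit = 3.0·24·16·430 / 1000 = 495.4 kN.
  Edge l_c = 55 − 27/2 = 41.5 → r_n = 428.3 kN; interior l_c = 80 − 27 = 53 → r_n = 495.4 kN.
  R_n,bearing = 1·428.3 + 2·495.4 = 1419 kN → 0.75 × 1419 = 1060 kN.
Bolt shear governs: 379 kN.

379 kN (bolt shear governs)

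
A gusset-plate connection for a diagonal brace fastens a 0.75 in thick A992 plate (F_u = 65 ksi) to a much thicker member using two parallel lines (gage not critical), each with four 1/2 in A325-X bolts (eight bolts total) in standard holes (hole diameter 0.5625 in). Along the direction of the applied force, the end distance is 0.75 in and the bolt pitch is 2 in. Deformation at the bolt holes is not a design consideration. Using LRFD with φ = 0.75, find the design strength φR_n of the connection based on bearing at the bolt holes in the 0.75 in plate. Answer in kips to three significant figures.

380 kips

Per bolt r_n = 1.5 l_c t F_u ≤ 3.0 d t F_u; upper limit = 3.0 × 0.5 × 0.75 × 65 = 73.12 kips.
Edge bolt: l_c = 0.75 − 0.5625/2 = 0.4688 in → 1.5 × 0.4688 × 0.75 × 65 = 34.28 → r_n = 34.28 kips.
Interior bolts: l_c = 2 − 0.5625 = 1.438 in → 1.5 × 1.438 × 0.75 × 65 = 105.1 → r_n = 73.12 kips.
R_n = 2 × 34.28 + 6 × 73.12 = 507.3 kips.
Design strength φR_n = 0.75 × 507.3 = 380 kips.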